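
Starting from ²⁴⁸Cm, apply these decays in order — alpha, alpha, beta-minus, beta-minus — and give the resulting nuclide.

Pu-240

Start: (A, Z) = (248, 96).
After α: (244, 94).
After α: (240, 92).
After β⁻: (240, 93).
After β⁻: (240, 94).
Z = 94 is plutonium.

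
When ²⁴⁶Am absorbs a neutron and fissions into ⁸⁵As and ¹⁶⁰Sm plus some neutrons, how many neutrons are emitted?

Conserve mass number: 247 = 85 + 160 + k, so k = 247 − 245 = 2.
Check atomic number: 95 = 33 + 62 + 0 = 95. ✓

2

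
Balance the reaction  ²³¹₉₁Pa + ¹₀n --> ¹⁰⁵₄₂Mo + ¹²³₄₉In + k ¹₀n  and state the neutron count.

Conserve mass number: 232 = 105 + 123 + k, so k = 232 − 228 = 4.
Check atomic number: 91 = 42 + 49 + 0 = 91. ✓

4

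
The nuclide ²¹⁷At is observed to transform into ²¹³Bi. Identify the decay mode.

alpha decay

ΔA = 213 − 217 = -4; ΔZ = 83 − 85 = -2.
A drops by 4 and Z drops by 2 — the signature of alpha emission.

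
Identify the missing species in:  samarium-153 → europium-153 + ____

beta-minus particle

Conserve mass number: 153 = 153 + A, so A = 0.
Conserve atomic number: 62 = 63 + Z, so Z = -1.
A = 0 and Z = -1 is e⁻ — a beta-minus particle.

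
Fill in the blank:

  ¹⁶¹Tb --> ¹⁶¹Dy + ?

Conserve mass number: 161 = 161 + A, so A = 0.
Conserve atomic number: 65 = 66 + Z, so Z = -1.
A = 0 and Z = -1 is e⁻ — a beta-minus particle.

beta-minus particle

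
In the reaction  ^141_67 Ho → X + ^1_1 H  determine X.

Dy-140

Conserve mass number: 141 = A + 1, so A = 140.
Conserve atomic number: 67 = Z + 1, so Z = 66.
Z = 66 is dysprosium, so the species is ^140_66 Dy.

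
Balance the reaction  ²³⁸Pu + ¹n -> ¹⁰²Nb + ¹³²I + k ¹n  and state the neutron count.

5

Conserve mass number: 239 = 102 + 132 + k, so k = 239 − 234 = 5.
Check atomic number: 94 = 41 + 53 + 0 = 94. ✓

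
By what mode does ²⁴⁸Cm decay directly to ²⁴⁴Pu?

ΔA = 244 − 248 = -4; ΔZ = 94 − 96 = -2.
A drops by 4 and Z drops by 2 — the signature of alpha emission.

alpha decay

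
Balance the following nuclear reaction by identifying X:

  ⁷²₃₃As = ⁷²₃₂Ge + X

Conserve mass number: 72 = 72 + A, so A = 0.
Conserve atomic number: 33 = 32 + Z, so Z = 1.
A = 0 and Z = 1 is ⁰₁e — a positron.

positron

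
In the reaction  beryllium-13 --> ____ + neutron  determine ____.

Conserve mass number: 13 = A + 1, so A = 12.
Conserve atomic number: 4 = Z + 0, so Z = 4.
Z = 4 is beryllium, so the species is beryllium-12.

Be-12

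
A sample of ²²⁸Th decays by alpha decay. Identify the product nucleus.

Ra-224

Alpha decay: mass number changes by -4, atomic number by -2.
A: 228 − 4 = 224; Z: 90 − 2 = 88.
Z = 88 is radium, so the daughter is ²²⁴Ra.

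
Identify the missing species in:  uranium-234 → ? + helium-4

Conserve mass number: 234 = A + 4, so A = 230.
Conserve atomic number: 92 = Z + 2, so Z = 90.
Z = 90 is thorium, so the species is thorium-230.

Th-230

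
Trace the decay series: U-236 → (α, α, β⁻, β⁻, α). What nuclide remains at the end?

Ra-224

Start: (A, Z) = (236, 92).
After α: (232, 90).
After α: (228, 88).
After β⁻: (228, 89).
After β⁻: (228, 90).
After α: (224, 88).
Z = 88 is radium.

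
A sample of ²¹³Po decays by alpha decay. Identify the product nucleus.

Alpha decay: mass number changes by -4, atomic number by -2.
A: 213 − 4 = 209; Z: 84 − 2 = 82.
Z = 82 is lead, so the daughter is ²⁰⁹Pb.

Pb-209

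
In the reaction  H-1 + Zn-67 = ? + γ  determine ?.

Conserve mass number: 1 + 67 = A + 0, so A = 68.
Conserve atomic number: 1 + 30 = Z + 0, so Z = 31.
Z = 31 is gallium, so the species is Ga-68.

Ga-68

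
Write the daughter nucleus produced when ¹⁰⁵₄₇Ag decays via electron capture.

Pd-105

Electron capture: mass number changes by +0, atomic number by -1.
A: 105 = 105; Z: 47 − 1 = 46.
Z = 46 is palladium, so the daughter is ¹⁰⁵₄₆Pd.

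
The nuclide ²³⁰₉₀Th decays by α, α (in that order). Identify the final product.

Start: (A, Z) = (230, 90).
After α: (226, 88).
After α: (222, 86).
Z = 86 is radon.

Rn-222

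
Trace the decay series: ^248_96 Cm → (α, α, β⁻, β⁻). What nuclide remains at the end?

Pu-240

Start: (A, Z) = (248, 96).
After α: (244, 94).
After α: (240, 92).
After β⁻: (240, 93).
After β⁻: (240, 94).
Z = 94 is plutonium.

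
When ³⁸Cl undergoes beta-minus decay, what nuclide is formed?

Ar-38

Beta-minus decay: mass number changes by +0, atomic number by +1.
A: 38 = 38; Z: 17 + 1 = 18.
Z = 18 is argon, so the daughter is ³⁸Ar.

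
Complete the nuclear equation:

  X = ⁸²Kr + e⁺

Rb-82

Conserve mass number: A = 82 + 0, so A = 82.
Conserve atomic number: Z = 36 + 1, so Z = 37.
Z = 37 is rubidium, so the species is ⁸²Rb.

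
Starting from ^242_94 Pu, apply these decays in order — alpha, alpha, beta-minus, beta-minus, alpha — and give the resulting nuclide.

Start: (A, Z) = (242, 94).
After α: (238, 92).
After α: (234, 90).
After β⁻: (234, 91).
After β⁻: (234, 92).
After α: (230, 90).
Z = 90 is thorium.

Th-230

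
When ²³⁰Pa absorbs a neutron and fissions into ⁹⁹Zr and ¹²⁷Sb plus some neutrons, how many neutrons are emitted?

5

Conserve mass number: 231 = 99 + 127 + k, so k = 231 − 226 = 5.
Check atomic number: 91 = 40 + 51 + 0 = 91. ✓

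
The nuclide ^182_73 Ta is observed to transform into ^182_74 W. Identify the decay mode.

beta-minus decay

ΔA = 182 − 182 = 0; ΔZ = 74 − 73 = +1.
A is unchanged and Z rises by 1 — a neutron has become a proton (β⁻ decay).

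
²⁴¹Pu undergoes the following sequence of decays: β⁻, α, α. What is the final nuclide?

Pa-233

Start: (A, Z) = (241, 94).
After β⁻: (241, 95).
After α: (237, 93).
After α: (233, 91).
Z = 91 is protactinium.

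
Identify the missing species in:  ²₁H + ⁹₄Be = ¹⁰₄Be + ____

Conserve mass number: 2 + 9 = 10 + A, so A = 1.
Conserve atomic number: 1 + 4 = 4 + Z, so Z = 1.
A = 1 and Z = 1 is ¹₁H — a proton.

proton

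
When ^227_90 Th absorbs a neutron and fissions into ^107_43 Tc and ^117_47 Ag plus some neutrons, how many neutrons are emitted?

Conserve mass number: 228 = 107 + 117 + k, so k = 228 − 224 = 4.
Check atomic number: 90 = 43 + 47 + 0 = 90. ✓

4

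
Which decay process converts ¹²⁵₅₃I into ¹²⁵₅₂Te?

ΔA = 125 − 125 = 0; ΔZ = 52 − 53 = -1.
A is unchanged and Z drops by 1 — a proton has become a neutron (β⁺ emission or electron capture).

beta-plus decay or electron capture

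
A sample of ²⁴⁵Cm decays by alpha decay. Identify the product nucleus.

Alpha decay: mass number changes by -4, atomic number by -2.
A: 245 − 4 = 241; Z: 96 − 2 = 94.
Z = 94 is plutonium, so the daughter is ²⁴¹Pu.

Pu-241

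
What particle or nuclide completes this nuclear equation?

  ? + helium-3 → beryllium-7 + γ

alpha particle

Conserve mass number: A + 3 = 7 + 0, so A = 4.
Conserve atomic number: Z + 2 = 4 + 0, so Z = 2.
A = 4 and Z = 2 is helium-4 — an alpha particle.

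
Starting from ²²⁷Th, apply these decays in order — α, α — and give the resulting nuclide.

Start: (A, Z) = (227, 90).
After α: (223, 88).
After α: (219, 86).
Z = 86 is radon.

Rn-219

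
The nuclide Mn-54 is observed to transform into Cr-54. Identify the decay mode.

beta-plus decay or electron capture

ΔA = 54 − 54 = 0; ΔZ = 24 − 25 = -1.
A is unchanged and Z drops by 1 — a proton has become a neutron (β⁺ emission or electron capture).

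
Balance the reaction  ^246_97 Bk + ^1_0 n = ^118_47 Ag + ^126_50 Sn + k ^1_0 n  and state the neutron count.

Conserve mass number: 247 = 118 + 126 + k, so k = 247 − 244 = 3.
Check atomic number: 97 = 47 + 50 + 0 = 97. ✓

3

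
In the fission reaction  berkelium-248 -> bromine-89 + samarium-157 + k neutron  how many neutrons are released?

2

Conserve mass number: 248 = 89 + 157 + k, so k = 248 − 246 = 2.
Check atomic number: 97 = 35 + 62 + 0 = 97. ✓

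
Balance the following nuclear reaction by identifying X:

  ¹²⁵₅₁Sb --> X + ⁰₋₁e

Te-125

Conserve mass number: 125 = A + 0, so A = 125.
Conserve atomic number: 51 = Z − 1, so Z = 52.
Z = 52 is tellurium, so the species is ¹²⁵₅₂Te.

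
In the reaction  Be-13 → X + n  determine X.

Conserve mass number: 13 = A + 1, so A = 12.
Conserve atomic number: 4 = Z + 0, so Z = 4.
Z = 4 is beryllium, so the species is Be-12.

Be-12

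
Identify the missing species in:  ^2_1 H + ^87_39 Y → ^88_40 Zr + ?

Conserve mass number: 2 + 87 = 88 + A, so A = 1.
Conserve atomic number: 1 + 39 = 40 + Z, so Z = 0.
A = 1 and Z = 0 is ^1_0 n — a neutron.

neutron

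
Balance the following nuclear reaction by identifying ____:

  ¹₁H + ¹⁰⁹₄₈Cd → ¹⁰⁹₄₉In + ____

Conserve mass number: 1 + 109 = 109 + A, so A = 1.
Conserve atomic number: 1 + 48 = 49 + Z, so Z = 0.
A = 1 and Z = 0 is ¹₀n — a neutron.

neutron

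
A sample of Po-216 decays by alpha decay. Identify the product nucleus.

Pb-212

Alpha decay: mass number changes by -4, atomic number by -2.
A: 216 − 4 = 212; Z: 84 − 2 = 82.
Z = 82 is lead, so the daughter is Pb-212.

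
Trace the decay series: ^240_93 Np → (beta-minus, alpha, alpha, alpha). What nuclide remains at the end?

Start: (A, Z) = (240, 93).
After β⁻: (240, 94).
After α: (236, 92).
After α: (232, 90).
After α: (228, 88).
Z = 88 is radium.

Ra-228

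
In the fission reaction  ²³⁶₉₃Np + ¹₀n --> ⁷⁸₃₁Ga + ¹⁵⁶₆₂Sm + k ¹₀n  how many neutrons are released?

3

Conserve mass number: 237 = 78 + 156 + k, so k = 237 − 234 = 3.
Check atomic number: 93 = 31 + 62 + 0 = 93. ✓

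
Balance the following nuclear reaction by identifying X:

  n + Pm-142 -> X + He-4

Conserve mass number: 1 + 142 = A + 4, so A = 139.
Conserve atomic number: 0 + 61 = Z + 2, so Z = 59.
Z = 59 is praseodymium, so the species is Pr-139.

Pr-139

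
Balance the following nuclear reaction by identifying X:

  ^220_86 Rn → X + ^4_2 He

Conserve mass number: 220 = A + 4, so A = 216.
Conserve atomic number: 86 = Z + 2, so Z = 84.
Z = 84 is polonium, so the species is ^216_84 Po.

Po-216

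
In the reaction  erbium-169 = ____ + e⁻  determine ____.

Conserve mass number: 169 = A + 0, so A = 169.
Conserve atomic number: 68 = Z − 1, so Z = 69.
Z = 69 is thulium, so the species is thulium-169.

Tm-169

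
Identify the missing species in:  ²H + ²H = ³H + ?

Conserve mass number: 2 + 2 = 3 + A, so A = 1.
Conserve atomic number: 1 + 1 = 1 + Z, so Z = 1.
A = 1 and Z = 1 is ¹H — a proton.

proton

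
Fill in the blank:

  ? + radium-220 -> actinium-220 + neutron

proton

Conserve mass number: A + 220 = 220 + 1, so A = 1.
Conserve atomic number: Z + 88 = 89 + 0, so Z = 1.
A = 1 and Z = 1 is hydrogen-1 — a proton.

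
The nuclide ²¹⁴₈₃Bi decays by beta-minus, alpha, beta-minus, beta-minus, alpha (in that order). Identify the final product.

Pb-206

Start: (A, Z) = (214, 83).
After β⁻: (214, 84).
After α: (210, 82).
After β⁻: (210, 83).
After β⁻: (210, 84).
After α: (206, 82).
Z = 82 is lead.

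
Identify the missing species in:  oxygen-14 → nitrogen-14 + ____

positron

Conserve mass number: 14 = 14 + A, so A = 0.
Conserve atomic number: 8 = 7 + Z, so Z = 1.
A = 0 and Z = 1 is e⁺ — a positron.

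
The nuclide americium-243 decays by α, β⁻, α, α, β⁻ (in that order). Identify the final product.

Pa-231

Start: (A, Z) = (243, 95).
After α: (239, 93).
After β⁻: (239, 94).
After α: (235, 92).
After α: (231, 90).
After β⁻: (231, 91).
Z = 91 is protactinium.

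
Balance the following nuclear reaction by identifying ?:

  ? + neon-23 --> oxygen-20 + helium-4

neutron

Conserve mass number: A + 23 = 20 + 4, so A = 1.
Conserve atomic number: Z + 10 = 8 + 2, so Z = 0.
A = 1 and Z = 0 is neutron — a neutron.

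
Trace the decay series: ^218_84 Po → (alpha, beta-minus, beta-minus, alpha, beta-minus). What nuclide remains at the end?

Start: (A, Z) = (218, 84).
After α: (214, 82).
After β⁻: (214, 83).
After β⁻: (214, 84).
After α: (210, 82).
After β⁻: (210, 83).
Z = 83 is bismuth.

Bi-210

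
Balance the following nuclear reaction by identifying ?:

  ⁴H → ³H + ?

neutron

Conserve mass number: 4 = 3 + A, so A = 1.
Conserve atomic number: 1 = 1 + Z, so Z = 0.
A = 1 and Z = 0 is ¹n — a neutron.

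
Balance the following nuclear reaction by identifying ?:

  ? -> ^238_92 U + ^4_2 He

Conserve mass number: A = 238 + 4, so A = 242.
Conserve atomic number: Z = 92 + 2, so Z = 94.
Z = 94 is plutonium, so the species is ^242_94 Pu.

Pu-242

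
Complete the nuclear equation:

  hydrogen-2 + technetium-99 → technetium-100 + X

Conserve mass number: 2 + 99 = 100 + A, so A = 1.
Conserve atomic number: 1 + 43 = 43 + Z, so Z = 1.
A = 1 and Z = 1 is hydrogen-1 — a proton.

proton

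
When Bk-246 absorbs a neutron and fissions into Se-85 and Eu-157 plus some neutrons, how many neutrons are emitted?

5

Conserve mass number: 247 = 85 + 157 + k, so k = 247 − 242 = 5.
Check atomic number: 97 = 34 + 63 + 0 = 97. ✓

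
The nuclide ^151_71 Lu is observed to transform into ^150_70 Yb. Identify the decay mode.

proton emission

ΔA = 150 − 151 = -1; ΔZ = 70 − 71 = -1.
A drops by 1 and Z drops by 1 — a proton was emitted.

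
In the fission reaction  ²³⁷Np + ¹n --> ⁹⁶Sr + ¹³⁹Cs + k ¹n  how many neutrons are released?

3

Conserve mass number: 238 = 96 + 139 + k, so k = 238 − 235 = 3.
Check atomic number: 93 = 38 + 55 + 0 = 93. ✓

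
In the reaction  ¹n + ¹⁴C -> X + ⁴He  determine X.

Conserve mass number: 1 + 14 = A + 4, so A = 11.
Conserve atomic number: 0 + 6 = Z + 2, so Z = 4.
Z = 4 is beryllium, so the species is ¹¹Be.

Be-11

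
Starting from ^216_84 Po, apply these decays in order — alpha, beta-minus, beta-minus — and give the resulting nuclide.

Po-212

Start: (A, Z) = (216, 84).
After α: (212, 82).
After β⁻: (212, 83).
After β⁻: (212, 84).
Z = 84 is polonium.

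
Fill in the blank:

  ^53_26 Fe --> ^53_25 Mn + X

positron

Conserve mass number: 53 = 53 + A, so A = 0.
Conserve atomic number: 26 = 25 + Z, so Z = 1.
A = 0 and Z = 1 is ^0_1 e — a positron.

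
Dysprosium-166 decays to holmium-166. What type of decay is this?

beta-minus decay

ΔA = 166 − 166 = 0; ΔZ = 67 − 66 = +1.
A is unchanged and Z rises by 1 — a neutron has become a proton (β⁻ decay).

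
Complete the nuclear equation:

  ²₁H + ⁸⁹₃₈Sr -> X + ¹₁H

Conserve mass number: 2 + 89 = A + 1, so A = 90.
Conserve atomic number: 1 + 38 = Z + 1, so Z = 38.
Z = 38 is strontium, so the species is ⁹⁰₃₈Sr.

Sr-90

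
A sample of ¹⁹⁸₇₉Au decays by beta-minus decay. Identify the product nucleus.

Hg-198

Beta-minus decay: mass number changes by +0, atomic number by +1.
A: 198 = 198; Z: 79 + 1 = 80.
Z = 80 is mercury, so the daughter is ¹⁹⁸₈₀Hg.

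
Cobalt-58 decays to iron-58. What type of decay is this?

beta-plus decay or electron capture

ΔA = 58 − 58 = 0; ΔZ = 26 − 27 = -1.
A is unchanged and Z drops by 1 — a proton has become a neutron (β⁺ emission or electron capture).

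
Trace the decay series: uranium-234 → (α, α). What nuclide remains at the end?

Start: (A, Z) = (234, 92).
After α: (230, 90).
After α: (226, 88).
Z = 88 is radium.

Ra-226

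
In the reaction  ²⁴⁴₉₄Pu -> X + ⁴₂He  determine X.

Conserve mass number: 244 = A + 4, so A = 240.
Conserve atomic number: 94 = Z + 2, so Z = 92.
Z = 92 is uranium, so the species is ²⁴⁰₉₂U.

U-240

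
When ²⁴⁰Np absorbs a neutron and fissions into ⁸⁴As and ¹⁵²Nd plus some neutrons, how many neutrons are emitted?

5

Conserve mass number: 241 = 84 + 152 + k, so k = 241 − 236 = 5.
Check atomic number: 93 = 33 + 60 + 0 = 93. ✓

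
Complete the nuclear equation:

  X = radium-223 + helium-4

Conserve mass number: A = 223 + 4, so A = 227.
Conserve atomic number: Z = 88 + 2, so Z = 90.
Z = 90 is thorium, so the species is thorium-227.

Th-227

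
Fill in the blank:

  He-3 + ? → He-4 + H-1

Conserve mass number: 3 + A = 4 + 1, so A = 2.
Conserve atomic number: 2 + Z = 2 + 1, so Z = 1.
A = 2 and Z = 1 is H-2 — a deuteron.

deuteron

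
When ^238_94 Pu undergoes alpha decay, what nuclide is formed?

U-234

Alpha decay: mass number changes by -4, atomic number by -2.
A: 238 − 4 = 234; Z: 94 − 2 = 92.
Z = 92 is uranium, so the daughter is ^234_92 U.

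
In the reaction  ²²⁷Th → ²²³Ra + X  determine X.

alpha particle

Conserve mass number: 227 = 223 + A, so A = 4.
Conserve atomic number: 90 = 88 + Z, so Z = 2.
A = 4 and Z = 2 is ⁴He — an alpha particle.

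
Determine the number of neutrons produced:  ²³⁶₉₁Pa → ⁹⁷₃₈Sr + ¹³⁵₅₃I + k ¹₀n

Conserve mass number: 236 = 97 + 135 + k, so k = 236 − 232 = 4.
Check atomic number: 91 = 38 + 53 + 0 = 91. ✓

4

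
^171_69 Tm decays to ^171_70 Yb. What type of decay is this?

ΔA = 171 − 171 = 0; ΔZ = 70 − 69 = +1.
A is unchanged and Z rises by 1 — a neutron has become a proton (β⁻ decay).

beta-minus decay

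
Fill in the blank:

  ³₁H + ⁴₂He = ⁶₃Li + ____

neutron

Conserve mass number: 3 + 4 = 6 + A, so A = 1.
Conserve atomic number: 1 + 2 = 3 + Z, so Z = 0.
A = 1 and Z = 0 is ¹₀n — a neutron.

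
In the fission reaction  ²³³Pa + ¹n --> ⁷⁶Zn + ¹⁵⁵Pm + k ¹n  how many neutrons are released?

Conserve mass number: 234 = 76 + 155 + k, so k = 234 − 231 = 3.
Check atomic number: 91 = 30 + 61 + 0 = 91. ✓

3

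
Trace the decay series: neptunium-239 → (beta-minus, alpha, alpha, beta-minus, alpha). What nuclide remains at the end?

Ac-227

Start: (A, Z) = (239, 93).
After β⁻: (239, 94).
After α: (235, 92).
After α: (231, 90).
After β⁻: (231, 91).
After α: (227, 89).
Z = 89 is actinium.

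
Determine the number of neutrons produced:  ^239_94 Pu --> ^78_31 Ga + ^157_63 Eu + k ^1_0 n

Conserve mass number: 239 = 78 + 157 + k, so k = 239 − 235 = 4.
Check atomic number: 94 = 31 + 63 + 0 = 94. ✓

4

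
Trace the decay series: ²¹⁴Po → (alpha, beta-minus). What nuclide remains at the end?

Start: (A, Z) = (214, 84).
After α: (210, 82).
After β⁻: (210, 83).
Z = 83 is bismuth.

Bi-210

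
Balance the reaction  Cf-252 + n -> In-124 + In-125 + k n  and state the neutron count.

Conserve mass number: 253 = 124 + 125 + k, so k = 253 − 249 = 4.
Check atomic number: 98 = 49 + 49 + 0 = 98. ✓

4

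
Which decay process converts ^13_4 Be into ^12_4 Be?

ΔA = 12 − 13 = -1; ΔZ = 4 − 4 = +0.
A drops by 1 with Z unchanged — a neutron was emitted.

neutron emission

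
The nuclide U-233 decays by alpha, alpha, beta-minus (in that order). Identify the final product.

Ac-225

Start: (A, Z) = (233, 92).
After α: (229, 90).
After α: (225, 88).
After β⁻: (225, 89).
Z = 89 is actinium.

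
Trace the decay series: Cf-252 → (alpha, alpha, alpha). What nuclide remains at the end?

U-240

Start: (A, Z) = (252, 98).
After α: (248, 96).
After α: (244, 94).
After α: (240, 92).
Z = 92 is uranium.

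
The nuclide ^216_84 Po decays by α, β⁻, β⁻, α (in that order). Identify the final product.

Pb-208

Start: (A, Z) = (216, 84).
After α: (212, 82).
After β⁻: (212, 83).
After β⁻: (212, 84).
After α: (208, 82).
Z = 82 is lead.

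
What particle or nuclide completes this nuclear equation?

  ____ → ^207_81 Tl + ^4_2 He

Conserve mass number: A = 207 + 4, so A = 211.
Conserve atomic number: Z = 81 + 2, so Z = 83.
Z = 83 is bismuth, so the species is ^211_83 Bi.

Bi-211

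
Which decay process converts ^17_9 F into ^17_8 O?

beta-plus decay or electron capture

ΔA = 17 − 17 = 0; ΔZ = 8 − 9 = -1.
A is unchanged and Z drops by 1 — a proton has become a neutron (β⁺ emission or electron capture).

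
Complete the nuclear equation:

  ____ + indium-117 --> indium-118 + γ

Conserve mass number: A + 117 = 118 + 0, so A = 1.
Conserve atomic number: Z + 49 = 49 + 0, so Z = 0.
A = 1 and Z = 0 is neutron — a neutron.

neutron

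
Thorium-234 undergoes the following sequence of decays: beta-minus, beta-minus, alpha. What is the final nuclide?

Th-230

Start: (A, Z) = (234, 90).
After β⁻: (234, 91).
After β⁻: (234, 92).
After α: (230, 90).
Z = 90 is thorium.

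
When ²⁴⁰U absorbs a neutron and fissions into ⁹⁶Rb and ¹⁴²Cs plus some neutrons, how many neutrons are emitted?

Conserve mass number: 241 = 96 + 142 + k, so k = 241 − 238 = 3.
Check atomic number: 92 = 37 + 55 + 0 = 92. ✓

3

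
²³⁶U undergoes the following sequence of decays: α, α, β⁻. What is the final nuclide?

Start: (A, Z) = (236, 92).
After α: (232, 90).
After α: (228, 88).
After β⁻: (228, 89).
Z = 89 is actinium.

Ac-228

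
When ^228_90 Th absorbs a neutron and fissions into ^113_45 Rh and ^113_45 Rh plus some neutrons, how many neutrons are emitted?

3

Conserve mass number: 229 = 113 + 113 + k, so k = 229 − 226 = 3.
Check atomic number: 90 = 45 + 45 + 0 = 90. ✓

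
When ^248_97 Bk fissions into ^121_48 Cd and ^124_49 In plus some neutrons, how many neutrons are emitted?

3

Conserve mass number: 248 = 121 + 124 + k, so k = 248 − 245 = 3.
Check atomic number: 97 = 48 + 49 + 0 = 97. ✓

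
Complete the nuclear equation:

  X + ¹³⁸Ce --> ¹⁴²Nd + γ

Conserve mass number: A + 138 = 142 + 0, so A = 4.
Conserve atomic number: Z + 58 = 60 + 0, so Z = 2.
A = 4 and Z = 2 is ⁴He — an alpha particle.

alpha particle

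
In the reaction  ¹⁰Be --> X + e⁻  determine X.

Conserve mass number: 10 = A + 0, so A = 10.
Conserve atomic number: 4 = Z − 1, so Z = 5.
Z = 5 is boron, so the species is ¹⁰B.

B-10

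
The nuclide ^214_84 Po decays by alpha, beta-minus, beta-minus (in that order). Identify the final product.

Po-210

Start: (A, Z) = (214, 84).
After α: (210, 82).
After β⁻: (210, 83).
After β⁻: (210, 84).
Z = 84 is polonium.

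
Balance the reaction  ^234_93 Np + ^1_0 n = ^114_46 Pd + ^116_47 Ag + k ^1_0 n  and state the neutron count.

Conserve mass number: 235 = 114 + 116 + k, so k = 235 − 230 = 5.
Check atomic number: 93 = 46 + 47 + 0 = 93. ✓

5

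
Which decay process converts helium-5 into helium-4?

neutron emission

ΔA = 4 − 5 = -1; ΔZ = 2 − 2 = +0.
A drops by 1 with Z unchanged — a neutron was emitted.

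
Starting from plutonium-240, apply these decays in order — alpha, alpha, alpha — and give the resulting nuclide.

Start: (A, Z) = (240, 94).
After α: (236, 92).
After α: (232, 90).
After α: (228, 88).
Z = 88 is radium.

Ra-228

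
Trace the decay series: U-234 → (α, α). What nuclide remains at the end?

Start: (A, Z) = (234, 92).
After α: (230, 90).
After α: (226, 88).
Z = 88 is radium.

Ra-226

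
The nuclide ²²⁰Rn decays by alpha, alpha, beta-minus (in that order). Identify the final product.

Start: (A, Z) = (220, 86).
After α: (216, 84).
After α: (212, 82).
After β⁻: (212, 83).
Z = 83 is bismuth.

Bi-212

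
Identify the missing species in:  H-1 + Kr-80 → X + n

Rb-80

Conserve mass number: 1 + 80 = A + 1, so A = 80.
Conserve atomic number: 1 + 36 = Z + 0, so Z = 37.
Z = 37 is rubidium, so the species is Rb-80.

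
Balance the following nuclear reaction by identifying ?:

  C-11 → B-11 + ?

positron

Conserve mass number: 11 = 11 + A, so A = 0.
Conserve atomic number: 6 = 5 + Z, so Z = 1.
A = 0 and Z = 1 is e⁺ — a positron.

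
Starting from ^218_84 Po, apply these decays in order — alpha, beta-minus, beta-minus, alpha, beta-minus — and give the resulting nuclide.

Bi-210

Start: (A, Z) = (218, 84).
After α: (214, 82).
After β⁻: (214, 83).
After β⁻: (214, 84).
After α: (210, 82).
After β⁻: (210, 83).
Z = 83 is bismuth.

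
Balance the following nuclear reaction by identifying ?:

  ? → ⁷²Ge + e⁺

As-72

Conserve mass number: A = 72 + 0, so A = 72.
Conserve atomic number: Z = 32 + 1, so Z = 33.
Z = 33 is arsenic, so the species is ⁷²As.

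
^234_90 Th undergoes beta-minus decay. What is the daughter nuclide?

Beta-minus decay: mass number changes by +0, atomic number by +1.
A: 234 = 234; Z: 90 + 1 = 91.
Z = 91 is protactinium, so the daughter is ^234_91 Pa.

Pa-234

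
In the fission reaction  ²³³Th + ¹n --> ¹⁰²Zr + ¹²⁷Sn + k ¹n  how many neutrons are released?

5

Conserve mass number: 234 = 102 + 127 + k, so k = 234 − 229 = 5.
Check atomic number: 90 = 40 + 50 + 0 = 90. ✓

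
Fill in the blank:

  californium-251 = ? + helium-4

Cm-247

Conserve mass number: 251 = A + 4, so A = 247.
Conserve atomic number: 98 = Z + 2, so Z = 96.
Z = 96 is curium, so the species is curium-247.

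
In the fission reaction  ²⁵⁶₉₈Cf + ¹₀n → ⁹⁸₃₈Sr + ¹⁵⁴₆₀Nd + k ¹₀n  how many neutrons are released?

5

Conserve mass number: 257 = 98 + 154 + k, so k = 257 − 252 = 5.
Check atomic number: 98 = 38 + 60 + 0 = 98. ✓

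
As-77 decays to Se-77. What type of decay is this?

ΔA = 77 − 77 = 0; ΔZ = 34 − 33 = +1.
A is unchanged and Z rises by 1 — a neutron has become a proton (β⁻ decay).

beta-minus decay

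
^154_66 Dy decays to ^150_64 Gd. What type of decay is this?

alpha decay

ΔA = 150 − 154 = -4; ΔZ = 64 − 66 = -2.
A drops by 4 and Z drops by 2 — the signature of alpha emission.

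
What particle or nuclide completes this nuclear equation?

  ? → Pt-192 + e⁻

Conserve mass number: A = 192 + 0, so A = 192.
Conserve atomic number: Z = 78 − 1, so Z = 77.
Z = 77 is iridium, so the species is Ir-192.

Ir-192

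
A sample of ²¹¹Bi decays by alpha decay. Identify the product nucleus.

Alpha decay: mass number changes by -4, atomic number by -2.
A: 211 − 4 = 207; Z: 83 − 2 = 81.
Z = 81 is thallium, so the daughter is ²⁰⁷Tl.

Tl-207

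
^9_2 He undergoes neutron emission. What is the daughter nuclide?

He-8

Neutron emission: mass number changes by -1, atomic number by +0.
A: 9 − 1 = 8; Z: 2 = 2.
Z = 2 is helium, so the daughter is ^8_2 He.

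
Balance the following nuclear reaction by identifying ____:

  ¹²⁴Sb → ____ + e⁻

Te-124

Conserve mass number: 124 = A + 0, so A = 124.
Conserve atomic number: 51 = Z − 1, so Z = 52.
Z = 52 is tellurium, so the species is ¹²⁴Te.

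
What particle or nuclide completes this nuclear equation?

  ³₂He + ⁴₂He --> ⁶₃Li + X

proton

Conserve mass number: 3 + 4 = 6 + A, so A = 1.
Conserve atomic number: 2 + 2 = 3 + Z, so Z = 1.
A = 1 and Z = 1 is ¹₁H — a proton.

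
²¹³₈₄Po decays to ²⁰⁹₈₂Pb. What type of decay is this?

ΔA = 209 − 213 = -4; ΔZ = 82 − 84 = -2.
A drops by 4 and Z drops by 2 — the signature of alpha emission.

alpha decay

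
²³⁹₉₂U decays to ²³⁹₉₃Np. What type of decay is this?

beta-minus decay

ΔA = 239 − 239 = 0; ΔZ = 93 − 92 = +1.
A is unchanged and Z rises by 1 — a neutron has become a proton (β⁻ decay).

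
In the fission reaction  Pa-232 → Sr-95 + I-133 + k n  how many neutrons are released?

Conserve mass number: 232 = 95 + 133 + k, so k = 232 − 228 = 4.
Check atomic number: 91 = 38 + 53 + 0 = 91. ✓

4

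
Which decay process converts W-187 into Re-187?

ΔA = 187 − 187 = 0; ΔZ = 75 − 74 = +1.
A is unchanged and Z rises by 1 — a neutron has become a proton (β⁻ decay).

beta-minus decay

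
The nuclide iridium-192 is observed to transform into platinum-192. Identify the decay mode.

ΔA = 192 − 192 = 0; ΔZ = 78 − 77 = +1.
A is unchanged and Z rises by 1 — a neutron has become a proton (β⁻ decay).

beta-minus decay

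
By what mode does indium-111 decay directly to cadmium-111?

ΔA = 111 − 111 = 0; ΔZ = 48 − 49 = -1.
A is unchanged and Z drops by 1 — a proton has become a neutron (β⁺ emission or electron capture).

beta-plus decay or electron capture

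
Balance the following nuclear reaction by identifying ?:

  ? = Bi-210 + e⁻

Pb-210

Conserve mass number: A = 210 + 0, so A = 210.
Conserve atomic number: Z = 83 − 1, so Z = 82.
Z = 82 is lead, so the species is Pb-210.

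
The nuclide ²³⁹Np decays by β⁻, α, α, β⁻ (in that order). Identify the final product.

Start: (A, Z) = (239, 93).
After β⁻: (239, 94).
After α: (235, 92).
After α: (231, 90).
After β⁻: (231, 91).
Z = 91 is protactinium.

Pa-231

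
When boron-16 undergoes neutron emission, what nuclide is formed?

B-15

Neutron emission: mass number changes by -1, atomic number by +0.
A: 16 − 1 = 15; Z: 5 = 5.
Z = 5 is boron, so the daughter is boron-15.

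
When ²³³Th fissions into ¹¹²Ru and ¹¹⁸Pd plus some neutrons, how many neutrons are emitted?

Conserve mass number: 233 = 112 + 118 + k, so k = 233 − 230 = 3.
Check atomic number: 90 = 44 + 46 + 0 = 90. ✓

3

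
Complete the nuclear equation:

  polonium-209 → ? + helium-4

Conserve mass number: 209 = A + 4, so A = 205.
Conserve atomic number: 84 = Z + 2, so Z = 82.
Z = 82 is lead, so the species is lead-205.

Pb-205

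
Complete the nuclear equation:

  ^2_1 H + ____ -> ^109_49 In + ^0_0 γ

Cd-107

Conserve mass number: 2 + A = 109 + 0, so A = 107.
Conserve atomic number: 1 + Z = 49 + 0, so Z = 48.
Z = 48 is cadmium, so the species is ^107_48 Cd.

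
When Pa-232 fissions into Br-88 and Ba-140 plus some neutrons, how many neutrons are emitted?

Conserve mass number: 232 = 88 + 140 + k, so k = 232 − 228 = 4.
Check atomic number: 91 = 35 + 56 + 0 = 91. ✓

4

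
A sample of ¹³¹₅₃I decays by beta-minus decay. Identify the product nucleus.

Xe-131

Beta-minus decay: mass number changes by +0, atomic number by +1.
A: 131 = 131; Z: 53 + 1 = 54.
Z = 54 is xenon, so the daughter is ¹³¹₅₄Xe.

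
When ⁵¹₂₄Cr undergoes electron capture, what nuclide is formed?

Electron capture: mass number changes by +0, atomic number by -1.
A: 51 = 51; Z: 24 − 1 = 23.
Z = 23 is vanadium, so the daughter is ⁵¹₂₃V.

V-51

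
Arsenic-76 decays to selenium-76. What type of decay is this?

beta-minus decay

ΔA = 76 − 76 = 0; ΔZ = 34 − 33 = +1.
A is unchanged and Z rises by 1 — a neutron has become a proton (β⁻ decay).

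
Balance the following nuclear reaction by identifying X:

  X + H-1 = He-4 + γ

triton

Conserve mass number: A + 1 = 4 + 0, so A = 3.
Conserve atomic number: Z + 1 = 2 + 0, so Z = 1.
A = 3 and Z = 1 is H-3 — a triton.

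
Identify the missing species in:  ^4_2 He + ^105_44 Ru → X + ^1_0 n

Pd-108

Conserve mass number: 4 + 105 = A + 1, so A = 108.
Conserve atomic number: 2 + 44 = Z + 0, so Z = 46.
Z = 46 is palladium, so the species is ^108_46 Pd.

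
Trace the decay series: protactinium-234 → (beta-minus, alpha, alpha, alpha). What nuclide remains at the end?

Rn-222

Start: (A, Z) = (234, 91).
After β⁻: (234, 92).
After α: (230, 90).
After α: (226, 88).
After α: (222, 86).
Z = 86 is radon.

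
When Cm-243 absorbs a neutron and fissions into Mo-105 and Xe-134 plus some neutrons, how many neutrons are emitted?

Conserve mass number: 244 = 105 + 134 + k, so k = 244 − 239 = 5.
Check atomic number: 96 = 42 + 54 + 0 = 96. ✓

5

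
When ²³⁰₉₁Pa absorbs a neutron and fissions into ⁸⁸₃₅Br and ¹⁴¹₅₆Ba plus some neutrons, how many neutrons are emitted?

2

Conserve mass number: 231 = 88 + 141 + k, so k = 231 − 229 = 2.
Check atomic number: 91 = 35 + 56 + 0 = 91. ✓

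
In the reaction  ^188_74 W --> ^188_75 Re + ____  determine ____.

Conserve mass number: 188 = 188 + A, so A = 0.
Conserve atomic number: 74 = 75 + Z, so Z = -1.
A = 0 and Z = -1 is ^0_-1 e — a beta-minus particle.

beta-minus particle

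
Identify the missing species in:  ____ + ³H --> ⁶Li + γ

He-3

Conserve mass number: A + 3 = 6 + 0, so A = 3.
Conserve atomic number: Z + 1 = 3 + 0, so Z = 2.
Z = 2 is helium, so the species is ³He.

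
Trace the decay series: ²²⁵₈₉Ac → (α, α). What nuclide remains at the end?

At-217

Start: (A, Z) = (225, 89).
After α: (221, 87).
After α: (217, 85).
Z = 85 is astatine.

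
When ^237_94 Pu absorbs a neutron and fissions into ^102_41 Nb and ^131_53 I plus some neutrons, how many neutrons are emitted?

Conserve mass number: 238 = 102 + 131 + k, so k = 238 − 233 = 5.
Check atomic number: 94 = 41 + 53 + 0 = 94. ✓

5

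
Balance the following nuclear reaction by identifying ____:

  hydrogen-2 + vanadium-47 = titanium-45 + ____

alpha particle

Conserve mass number: 2 + 47 = 45 + A, so A = 4.
Conserve atomic number: 1 + 23 = 22 + Z, so Z = 2.
A = 4 and Z = 2 is helium-4 — an alpha particle.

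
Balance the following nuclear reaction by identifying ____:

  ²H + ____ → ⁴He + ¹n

Conserve mass number: 2 + A = 4 + 1, so A = 3.
Conserve atomic number: 1 + Z = 2 + 0, so Z = 1.
A = 3 and Z = 1 is ³H — a triton.

triton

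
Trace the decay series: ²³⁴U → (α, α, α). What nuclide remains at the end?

Rn-222

Start: (A, Z) = (234, 92).
After α: (230, 90).
After α: (226, 88).
After α: (222, 86).
Z = 86 is radon.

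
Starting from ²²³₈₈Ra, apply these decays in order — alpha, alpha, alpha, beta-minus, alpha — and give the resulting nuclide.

Start: (A, Z) = (223, 88).
After α: (219, 86).
After α: (215, 84).
After α: (211, 82).
After β⁻: (211, 83).
After α: (207, 81).
Z = 81 is thallium.

Tl-207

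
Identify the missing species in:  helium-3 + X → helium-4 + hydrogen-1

Conserve mass number: 3 + A = 4 + 1, so A = 2.
Conserve atomic number: 2 + Z = 2 + 1, so Z = 1.
A = 2 and Z = 1 is hydrogen-2 — a deuteron.

deuteron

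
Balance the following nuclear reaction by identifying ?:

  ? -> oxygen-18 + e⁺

F-18

Conserve mass number: A = 18 + 0, so A = 18.
Conserve atomic number: Z = 8 + 1, so Z = 9.
Z = 9 is fluorine, so the species is fluorine-18.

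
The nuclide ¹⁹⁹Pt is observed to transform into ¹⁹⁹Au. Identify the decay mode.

ΔA = 199 − 199 = 0; ΔZ = 79 − 78 = +1.
A is unchanged and Z rises by 1 — a neutron has become a proton (β⁻ decay).

beta-minus decay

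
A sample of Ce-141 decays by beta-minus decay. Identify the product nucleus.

Beta-minus decay: mass number changes by +0, atomic number by +1.
A: 141 = 141; Z: 58 + 1 = 59.
Z = 59 is praseodymium, so the daughter is Pr-141.

Pr-141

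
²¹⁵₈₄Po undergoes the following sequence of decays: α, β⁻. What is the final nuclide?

Start: (A, Z) = (215, 84).
After α: (211, 82).
After β⁻: (211, 83).
Z = 83 is bismuth.

Bi-211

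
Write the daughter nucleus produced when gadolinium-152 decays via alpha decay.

Alpha decay: mass number changes by -4, atomic number by -2.
A: 152 − 4 = 148; Z: 64 − 2 = 62.
Z = 62 is samarium, so the daughter is samarium-148.

Sm-148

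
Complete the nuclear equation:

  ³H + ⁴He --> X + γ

Li-7

Conserve mass number: 3 + 4 = A + 0, so A = 7.
Conserve atomic number: 1 + 2 = Z + 0, so Z = 3.
Z = 3 is lithium, so the species is ⁷Li.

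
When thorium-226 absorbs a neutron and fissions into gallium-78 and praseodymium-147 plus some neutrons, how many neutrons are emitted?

2

Conserve mass number: 227 = 78 + 147 + k, so k = 227 − 225 = 2.
Check atomic number: 90 = 31 + 59 + 0 = 90. ✓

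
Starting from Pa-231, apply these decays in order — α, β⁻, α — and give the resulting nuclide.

Ra-223

Start: (A, Z) = (231, 91).
After α: (227, 89).
After β⁻: (227, 90).
After α: (223, 88).
Z = 88 is radium.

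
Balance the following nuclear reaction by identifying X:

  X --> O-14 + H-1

Conserve mass number: A = 14 + 1, so A = 15.
Conserve atomic number: Z = 8 + 1, so Z = 9.
Z = 9 is fluorine, so the species is F-15.

F-15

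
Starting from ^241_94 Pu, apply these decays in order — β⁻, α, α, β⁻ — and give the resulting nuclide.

Start: (A, Z) = (241, 94).
After β⁻: (241, 95).
After α: (237, 93).
After α: (233, 91).
After β⁻: (233, 92).
Z = 92 is uranium.

U-233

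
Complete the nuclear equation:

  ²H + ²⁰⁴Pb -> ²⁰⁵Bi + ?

Conserve mass number: 2 + 204 = 205 + A, so A = 1.
Conserve atomic number: 1 + 82 = 83 + Z, so Z = 0.
A = 1 and Z = 0 is ¹n — a neutron.

neutron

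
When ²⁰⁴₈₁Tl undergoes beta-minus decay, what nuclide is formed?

Pb-204

Beta-minus decay: mass number changes by +0, atomic number by +1.
A: 204 = 204; Z: 81 + 1 = 82.
Z = 82 is lead, so the daughter is ²⁰⁴₈₂Pb.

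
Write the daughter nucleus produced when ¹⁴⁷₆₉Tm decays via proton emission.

Proton emission: mass number changes by -1, atomic number by -1.
A: 147 − 1 = 146; Z: 69 − 1 = 68.
Z = 68 is erbium, so the daughter is ¹⁴⁶₆₈Er.

Er-146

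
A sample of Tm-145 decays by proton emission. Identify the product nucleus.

Er-144

Proton emission: mass number changes by -1, atomic number by -1.
A: 145 − 1 = 144; Z: 69 − 1 = 68.
Z = 68 is erbium, so the daughter is Er-144.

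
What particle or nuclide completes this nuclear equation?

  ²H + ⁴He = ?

Li-6

Conserve mass number: 2 + 4 = A, so A = 6.
Conserve atomic number: 1 + 2 = Z, so Z = 3.
Z = 3 is lithium, so the species is ⁶Li.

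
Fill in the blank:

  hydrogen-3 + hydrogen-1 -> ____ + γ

He-4

Conserve mass number: 3 + 1 = A + 0, so A = 4.
Conserve atomic number: 1 + 1 = Z + 0, so Z = 2.
A = 4 and Z = 2 is helium-4 — an alpha particle.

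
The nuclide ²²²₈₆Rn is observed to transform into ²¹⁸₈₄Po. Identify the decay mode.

alpha decay

ΔA = 218 − 222 = -4; ΔZ = 84 − 86 = -2.
A drops by 4 and Z drops by 2 — the signature of alpha emission.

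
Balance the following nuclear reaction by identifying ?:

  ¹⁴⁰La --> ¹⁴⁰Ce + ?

beta-minus particle

Conserve mass number: 140 = 140 + A, so A = 0.
Conserve atomic number: 57 = 58 + Z, so Z = -1.
A = 0 and Z = -1 is e⁻ — a beta-minus particle.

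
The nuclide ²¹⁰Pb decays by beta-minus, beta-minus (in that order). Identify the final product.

Start: (A, Z) = (210, 82).
After β⁻: (210, 83).
After β⁻: (210, 84).
Z = 84 is polonium.

Po-210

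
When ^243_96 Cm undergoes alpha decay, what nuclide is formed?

Alpha decay: mass number changes by -4, atomic number by -2.
A: 243 − 4 = 239; Z: 96 − 2 = 94.
Z = 94 is plutonium, so the daughter is ^239_94 Pu.

Pu-239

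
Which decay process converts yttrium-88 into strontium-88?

beta-plus decay or electron capture

ΔA = 88 − 88 = 0; ΔZ = 38 − 39 = -1.
A is unchanged and Z drops by 1 — a proton has become a neutron (β⁺ emission or electron capture).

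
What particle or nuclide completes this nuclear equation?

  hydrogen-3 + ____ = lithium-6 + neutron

alpha particle

Conserve mass number: 3 + A = 6 + 1, so A = 4.
Conserve atomic number: 1 + Z = 3 + 0, so Z = 2.
A = 4 and Z = 2 is helium-4 — an alpha particle.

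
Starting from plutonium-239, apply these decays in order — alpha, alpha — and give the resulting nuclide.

Th-231

Start: (A, Z) = (239, 94).
After α: (235, 92).
After α: (231, 90).
Z = 90 is thorium.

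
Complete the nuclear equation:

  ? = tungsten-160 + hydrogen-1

Conserve mass number: A = 160 + 1, so A = 161.
Conserve atomic number: Z = 74 + 1, so Z = 75.
Z = 75 is rhenium, so the species is rhenium-161.

Re-161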